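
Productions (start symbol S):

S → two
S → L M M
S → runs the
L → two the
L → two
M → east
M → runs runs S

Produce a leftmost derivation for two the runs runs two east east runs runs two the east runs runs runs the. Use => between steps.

S => L M M   [S → L M M]
L M M => two the M M   [L → two the]
two the M M => two the runs runs S M   [M → runs runs S]
two the runs runs S M => two the runs runs L M M M   [S → L M M]
two the runs runs L M M M => two the runs runs two M M M   [L → two]
two the runs runs two M M M => two the runs runs two east M M   [M → east]
two the runs runs two east M M => two the runs runs two east east M   [M → east]
two the runs runs two east east M => two the runs runs two east east runs runs S   [M → runs runs S]
two the runs runs two east east runs runs S => two the runs runs two east east runs runs L M M   [S → L M M]
two the runs runs two east east runs runs L M M => two the runs runs two east east runs runs two the M M   [L → two the]
two the runs runs two east east runs runs two the M M => two the runs runs two east east runs runs two the east M   [M → east]
two the runs runs two east east runs runs two the east M => two the runs runs two east east runs runs two the east runs runs S   [M → runs runs S]
two the runs runs two east east runs runs two the east runs runs S => two the runs runs two east east runs runs two the east runs runs runs the   [S → runs the]

S => L M M => two the M M => two the runs runs S M => two the runs runs L M M M => two the runs runs two M M M => two the runs runs two east M M => two the runs runs two east east M => two the runs runs two east east runs runs S => two the runs runs two east east runs runs L M M => two the runs runs two east east runs runs two the M M => two the runs runs two east east runs runs two the east M => two the runs runs two east east runs runs two the east runs runs S => two the runs runs two east east runs runs two the east runs runs runs the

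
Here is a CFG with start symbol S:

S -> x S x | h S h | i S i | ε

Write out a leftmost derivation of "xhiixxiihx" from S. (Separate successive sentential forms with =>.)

S=>xSx=>xhShx=>xhiSihx=>xhiiSiihx=>xhiixSxiihx=>xhiixxiihx

S => xSx   [S -> x S x]
xSx => xhShx   [S -> h S h]
xhShx => xhiSihx   [S -> i S i]
xhiSihx => xhiiSiihx   [S -> i S i]
xhiiSiihx => xhiixSxiihx   [S -> x S x]
xhiixSxiihx => xhiixxiihx   [S -> ε]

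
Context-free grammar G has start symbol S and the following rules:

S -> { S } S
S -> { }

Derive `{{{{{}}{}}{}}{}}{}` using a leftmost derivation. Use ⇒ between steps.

S⇒{S}S⇒{{S}S}S⇒{{{S}S}S}S⇒{{{{S}S}S}S}S⇒{{{{{}}S}S}S}S⇒{{{{{}}{}}S}S}S⇒{{{{{}}{}}{}}S}S⇒{{{{{}}{}}{}}{}}S⇒{{{{{}}{}}{}}{}}{}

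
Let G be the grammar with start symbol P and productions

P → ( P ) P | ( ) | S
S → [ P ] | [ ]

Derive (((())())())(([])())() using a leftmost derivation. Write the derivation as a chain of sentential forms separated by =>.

P => (P)P => ((P)P)P => (((P)P)P)P => (((())P)P)P => (((())())P)P => (((())())())P => (((())())())(P)P => (((())())())((P)P)P => (((())())())((S)P)P => (((())())())(([])P)P => (((())())())(([])())P => (((())())())(([])())()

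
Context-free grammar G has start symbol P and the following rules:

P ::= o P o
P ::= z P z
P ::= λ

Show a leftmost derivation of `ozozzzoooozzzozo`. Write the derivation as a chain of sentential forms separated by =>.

P => oPo => ozPzo => ozoPozo => ozozPzozo => ozozzPzzozo => ozozzzPzzzozo => ozozzzoPozzzozo => ozozzzooPoozzzozo => ozozzzoooozzzozo

P => oPo   [P ::= o P o]
oPo => ozPzo   [P ::= z P z]
ozPzo => ozoPozo   [P ::= o P o]
ozoPozo => ozozPzozo   [P ::= z P z]
ozozPzozo => ozozzPzzozo   [P ::= z P z]
ozozzPzzozo => ozozzzPzzzozo   [P ::= z P z]
ozozzzPzzzozo => ozozzzoPozzzozo   [P ::= o P o]
ozozzzoPozzzozo => ozozzzooPoozzzozo   [P ::= o P o]
ozozzzooPoozzzozo => ozozzzoooozzzozo   [P ::= λ]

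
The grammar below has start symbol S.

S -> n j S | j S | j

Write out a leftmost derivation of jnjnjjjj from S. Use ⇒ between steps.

S ⇒ jS ⇒ jnjS ⇒ jnjnjS ⇒ jnjnjjS ⇒ jnjnjjjS ⇒ jnjnjjjj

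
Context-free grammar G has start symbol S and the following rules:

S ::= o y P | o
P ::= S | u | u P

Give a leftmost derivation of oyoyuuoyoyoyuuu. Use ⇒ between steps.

S ⇒ oyP ⇒ oyS ⇒ oyoyP ⇒ oyoyuP ⇒ oyoyuuP ⇒ oyoyuuS ⇒ oyoyuuoyP ⇒ oyoyuuoyS ⇒ oyoyuuoyoyP ⇒ oyoyuuoyoyS ⇒ oyoyuuoyoyoyP ⇒ oyoyuuoyoyoyuP ⇒ oyoyuuoyoyoyuuP ⇒ oyoyuuoyoyoyuuu

S ⇒ oyP   [S ::= o y P]
oyP ⇒ oyS   [P ::= S]
oyS ⇒ oyoyP   [S ::= o y P]
oyoyP ⇒ oyoyuP   [P ::= u P]
oyoyuP ⇒ oyoyuuP   [P ::= u P]
oyoyuuP ⇒ oyoyuuS   [P ::= S]
oyoyuuS ⇒ oyoyuuoyP   [S ::= o y P]
oyoyuuoyP ⇒ oyoyuuoyS   [P ::= S]
oyoyuuoyS ⇒ oyoyuuoyoyP   [S ::= o y P]
oyoyuuoyoyP ⇒ oyoyuuoyoyS   [P ::= S]
oyoyuuoyoyS ⇒ oyoyuuoyoyoyP   [S ::= o y P]
oyoyuuoyoyoyP ⇒ oyoyuuoyoyoyuP   [P ::= u P]
oyoyuuoyoyoyuP ⇒ oyoyuuoyoyoyuuP   [P ::= u P]
oyoyuuoyoyoyuuP ⇒ oyoyuuoyoyoyuuu   [P ::= u]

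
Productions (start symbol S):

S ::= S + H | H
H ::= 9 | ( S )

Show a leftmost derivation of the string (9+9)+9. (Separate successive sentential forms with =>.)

S => S+H   [S ::= S + H]
S+H => H+H   [S ::= H]
H+H => (S)+H   [H ::= ( S )]
(S)+H => (S+H)+H   [S ::= S + H]
(S+H)+H => (H+H)+H   [S ::= H]
(H+H)+H => (9+H)+H   [H ::= 9]
(9+H)+H => (9+9)+H   [H ::= 9]
(9+9)+H => (9+9)+9   [H ::= 9]

S => S+H => H+H => (S)+H => (S+H)+H => (H+H)+H => (9+H)+H => (9+9)+H => (9+9)+9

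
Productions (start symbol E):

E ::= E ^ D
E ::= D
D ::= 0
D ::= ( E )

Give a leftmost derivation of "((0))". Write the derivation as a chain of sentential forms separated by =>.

E => D => (E) => (D) => ((E)) => ((D)) => ((0))

E => D   [E ::= D]
D => (E)   [D ::= ( E )]
(E) => (D)   [E ::= D]
(D) => ((E))   [D ::= ( E )]
((E)) => ((D))   [E ::= D]
((D)) => ((0))   [D ::= 0]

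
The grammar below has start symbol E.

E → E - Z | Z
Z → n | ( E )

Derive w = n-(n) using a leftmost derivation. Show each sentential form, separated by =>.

E => E-Z => Z-Z => n-Z => n-(E) => n-(Z) => n-(n)

E => E-Z   [E → E - Z]
E-Z => Z-Z   [E → Z]
Z-Z => n-Z   [Z → n]
n-Z => n-(E)   [Z → ( E )]
n-(E) => n-(Z)   [E → Z]
n-(Z) => n-(n)   [Z → n]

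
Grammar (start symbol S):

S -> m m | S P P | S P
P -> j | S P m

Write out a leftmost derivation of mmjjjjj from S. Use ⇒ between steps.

S ⇒ SPP ⇒ SPPPP ⇒ SPPPPP ⇒ mmPPPPP ⇒ mmjPPPP ⇒ mmjjPPP ⇒ mmjjjPP ⇒ mmjjjjP ⇒ mmjjjjj

S ⇒ SPP   [S -> S P P]
SPP ⇒ SPPPP   [S -> S P P]
SPPPP ⇒ SPPPPP   [S -> S P]
SPPPPP ⇒ mmPPPPP   [S -> m m]
mmPPPPP ⇒ mmjPPPP   [P -> j]
mmjPPPP ⇒ mmjjPPP   [P -> j]
mmjjPPP ⇒ mmjjjPP   [P -> j]
mmjjjPP ⇒ mmjjjjP   [P -> j]
mmjjjjP ⇒ mmjjjjj   [P -> j]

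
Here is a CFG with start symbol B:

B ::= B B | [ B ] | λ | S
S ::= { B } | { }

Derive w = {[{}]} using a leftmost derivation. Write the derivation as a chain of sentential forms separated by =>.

B=>BB=>BBB=>BBBB=>SBBB=>{B}BBB=>{BB}BBB=>{[B]B}BBB=>{[S]B}BBB=>{[{B}]B}BBB=>{[{}]B}BBB=>{[{}]}BBB=>{[{}]}BB=>{[{}]}B=>{[{}]}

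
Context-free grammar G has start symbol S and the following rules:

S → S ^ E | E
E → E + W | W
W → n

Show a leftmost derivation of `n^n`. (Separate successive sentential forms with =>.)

S => S^E => E^E => W^E => n^E => n^W => n^n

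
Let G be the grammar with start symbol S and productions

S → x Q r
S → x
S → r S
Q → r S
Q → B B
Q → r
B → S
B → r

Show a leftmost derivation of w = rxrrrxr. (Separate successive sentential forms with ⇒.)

S ⇒ rS ⇒ rxQr ⇒ rxrSr ⇒ rxrrSr ⇒ rxrrrSr ⇒ rxrrrxr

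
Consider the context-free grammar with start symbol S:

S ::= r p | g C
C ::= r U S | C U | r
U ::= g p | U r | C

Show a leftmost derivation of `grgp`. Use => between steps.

S => gC   [S ::= g C]
gC => gCU   [C ::= C U]
gCU => grU   [C ::= r]
grU => grgp   [U ::= g p]

S => gC => gCU => grU => grgp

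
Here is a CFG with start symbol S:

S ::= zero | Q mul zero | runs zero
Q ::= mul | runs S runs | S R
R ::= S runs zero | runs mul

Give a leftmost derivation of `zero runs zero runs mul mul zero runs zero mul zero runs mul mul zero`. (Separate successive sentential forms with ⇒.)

S ⇒ Q mul zero ⇒ S R mul zero ⇒ Q mul zero R mul zero ⇒ S R mul zero R mul zero ⇒ zero R mul zero R mul zero ⇒ zero S runs zero mul zero R mul zero ⇒ zero Q mul zero runs zero mul zero R mul zero ⇒ zero S R mul zero runs zero mul zero R mul zero ⇒ zero runs zero R mul zero runs zero mul zero R mul zero ⇒ zero runs zero runs mul mul zero runs zero mul zero R mul zero ⇒ zero runs zero runs mul mul zero runs zero mul zero runs mul mul zero

S ⇒ Q mul zero   [S ::= Q mul zero]
Q mul zero ⇒ S R mul zero   [Q ::= S R]
S R mul zero ⇒ Q mul zero R mul zero   [S ::= Q mul zero]
Q mul zero R mul zero ⇒ S R mul zero R mul zero   [Q ::= S R]
S R mul zero R mul zero ⇒ zero R mul zero R mul zero   [S ::= zero]
zero R mul zero R mul zero ⇒ zero S runs zero mul zero R mul zero   [R ::= S runs zero]
zero S runs zero mul zero R mul zero ⇒ zero Q mul zero runs zero mul zero R mul zero   [S ::= Q mul zero]
zero Q mul zero runs zero mul zero R mul zero ⇒ zero S R mul zero runs zero mul zero R mul zero   [Q ::= S R]
zero S R mul zero runs zero mul zero R mul zero ⇒ zero runs zero R mul zero runs zero mul zero R mul zero   [S ::= runs zero]
zero runs zero R mul zero runs zero mul zero R mul zero ⇒ zero runs zero runs mul mul zero runs zero mul zero R mul zero   [R ::= runs mul]
zero runs zero runs mul mul zero runs zero mul zero R mul zero ⇒ zero runs zero runs mul mul zero runs zero mul zero runs mul mul zero   [R ::= runs mul]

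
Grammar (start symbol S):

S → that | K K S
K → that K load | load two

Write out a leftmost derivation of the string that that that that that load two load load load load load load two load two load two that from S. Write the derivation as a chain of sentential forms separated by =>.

S => K K S => that K load K S => that that K load load K S => that that that K load load load K S => that that that that K load load load load K S => that that that that that K load load load load load K S => that that that that that load two load load load load load K S => that that that that that load two load load load load load load two S => that that that that that load two load load load load load load two K K S => that that that that that load two load load load load load load two load two K S => that that that that that load two load load load load load load two load two load two S => that that that that that load two load load load load load load two load two load two that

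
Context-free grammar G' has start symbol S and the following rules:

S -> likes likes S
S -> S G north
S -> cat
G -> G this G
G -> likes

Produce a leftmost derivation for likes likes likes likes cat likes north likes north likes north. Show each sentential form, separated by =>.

S => S G north => likes likes S G north => likes likes S G north G north => likes likes S G north G north G north => likes likes likes likes S G north G north G north => likes likes likes likes cat G north G north G north => likes likes likes likes cat likes north G north G north => likes likes likes likes cat likes north likes north G north => likes likes likes likes cat likes north likes north likes north

S => S G north   [S -> S G north]
S G north => likes likes S G north   [S -> likes likes S]
likes likes S G north => likes likes S G north G north   [S -> S G north]
likes likes S G north G north => likes likes S G north G north G north   [S -> S G north]
likes likes S G north G north G north => likes likes likes likes S G north G north G north   [S -> likes likes S]
likes likes likes likes S G north G north G north => likes likes likes likes cat G north G north G north   [S -> cat]
likes likes likes likes cat G north G north G north => likes likes likes likes cat likes north G north G north   [G -> likes]
likes likes likes likes cat likes north G north G north => likes likes likes likes cat likes north likes north G north   [G -> likes]
likes likes likes likes cat likes north likes north G north => likes likes likes likes cat likes north likes north likes north   [G -> likes]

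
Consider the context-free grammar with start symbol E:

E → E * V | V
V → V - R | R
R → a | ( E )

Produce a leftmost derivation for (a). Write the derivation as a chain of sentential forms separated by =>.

E => V   [E → V]
V => R   [V → R]
R => (E)   [R → ( E )]
(E) => (V)   [E → V]
(V) => (R)   [V → R]
(R) => (a)   [R → a]

E => V => R => (E) => (V) => (R) => (a)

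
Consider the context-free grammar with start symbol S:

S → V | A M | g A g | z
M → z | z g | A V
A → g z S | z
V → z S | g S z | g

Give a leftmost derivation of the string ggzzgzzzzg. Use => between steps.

S => gAg   [S → g A g]
gAg => ggzSg   [A → g z S]
ggzSg => ggzAMg   [S → A M]
ggzAMg => ggzzMg   [A → z]
ggzzMg => ggzzAVg   [M → A V]
ggzzAVg => ggzzgzSVg   [A → g z S]
ggzzgzSVg => ggzzgzzVg   [S → z]
ggzzgzzVg => ggzzgzzzSg   [V → z S]
ggzzgzzzSg => ggzzgzzzzg   [S → z]

S=>gAg=>ggzSg=>ggzAMg=>ggzzMg=>ggzzAVg=>ggzzgzSVg=>ggzzgzzVg=>ggzzgzzzSg=>ggzzgzzzzg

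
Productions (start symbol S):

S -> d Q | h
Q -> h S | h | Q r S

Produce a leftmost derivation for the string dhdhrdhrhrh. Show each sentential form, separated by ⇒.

S ⇒ dQ   [S -> d Q]
dQ ⇒ dQrS   [Q -> Q r S]
dQrS ⇒ dQrSrS   [Q -> Q r S]
dQrSrS ⇒ dQrSrSrS   [Q -> Q r S]
dQrSrSrS ⇒ dhSrSrSrS   [Q -> h S]
dhSrSrSrS ⇒ dhdQrSrSrS   [S -> d Q]
dhdQrSrSrS ⇒ dhdhrSrSrS   [Q -> h]
dhdhrSrSrS ⇒ dhdhrdQrSrS   [S -> d Q]
dhdhrdQrSrS ⇒ dhdhrdhrSrS   [Q -> h]
dhdhrdhrSrS ⇒ dhdhrdhrhrS   [S -> h]
dhdhrdhrhrS ⇒ dhdhrdhrhrh   [S -> h]

S ⇒ dQ ⇒ dQrS ⇒ dQrSrS ⇒ dQrSrSrS ⇒ dhSrSrSrS ⇒ dhdQrSrSrS ⇒ dhdhrSrSrS ⇒ dhdhrdQrSrS ⇒ dhdhrdhrSrS ⇒ dhdhrdhrhrS ⇒ dhdhrdhrhrh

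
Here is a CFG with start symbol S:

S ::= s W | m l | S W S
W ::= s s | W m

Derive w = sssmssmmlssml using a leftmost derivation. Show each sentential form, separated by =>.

S => SWS => SWSWS => sWWSWS => sWmWSWS => sssmWSWS => sssmWmSWS => sssmssmSWS => sssmssmmlWS => sssmssmmlssS => sssmssmmlssml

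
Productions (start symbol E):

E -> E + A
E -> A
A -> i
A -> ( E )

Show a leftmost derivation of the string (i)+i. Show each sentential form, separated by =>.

E=>E+A=>A+A=>(E)+A=>(A)+A=>(i)+A=>(i)+i

E => E+A   [E -> E + A]
E+A => A+A   [E -> A]
A+A => (E)+A   [A -> ( E )]
(E)+A => (A)+A   [E -> A]
(A)+A => (i)+A   [A -> i]
(i)+A => (i)+i   [A -> i]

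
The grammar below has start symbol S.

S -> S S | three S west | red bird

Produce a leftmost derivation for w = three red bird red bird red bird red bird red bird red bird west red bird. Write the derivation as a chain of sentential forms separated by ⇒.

S ⇒ S S   [S -> S S]
S S ⇒ three S west S   [S -> three S west]
three S west S ⇒ three S S west S   [S -> S S]
three S S west S ⇒ three S S S west S   [S -> S S]
three S S S west S ⇒ three S S S S west S   [S -> S S]
three S S S S west S ⇒ three S S S S S west S   [S -> S S]
three S S S S S west S ⇒ three S S S S S S west S   [S -> S S]
three S S S S S S west S ⇒ three red bird S S S S S west S   [S -> red bird]
three red bird S S S S S west S ⇒ three red bird red bird S S S S west S   [S -> red bird]
three red bird red bird S S S S west S ⇒ three red bird red bird red bird S S S west S   [S -> red bird]
three red bird red bird red bird S S S west S ⇒ three red bird red bird red bird red bird S S west S   [S -> red bird]
three red bird red bird red bird red bird S S west S ⇒ three red bird red bird red bird red bird red bird S west S   [S -> red bird]
three red bird red bird red bird red bird red bird S west S ⇒ three red bird red bird red bird red bird red bird red bird west S   [S -> red bird]
three red bird red bird red bird red bird red bird red bird west S ⇒ three red bird red bird red bird red bird red bird red bird west red bird   [S -> red bird]

S ⇒ S S ⇒ three S west S ⇒ three S S west S ⇒ three S S S west S ⇒ three S S S S west S ⇒ three S S S S S west S ⇒ three S S S S S S west S ⇒ three red bird S S S S S west S ⇒ three red bird red bird S S S S west S ⇒ three red bird red bird red bird S S S west S ⇒ three red bird red bird red bird red bird S S west S ⇒ three red bird red bird red bird red bird red bird S west S ⇒ three red bird red bird red bird red bird red bird red bird west S ⇒ three red bird red bird red bird red bird red bird red bird west red bird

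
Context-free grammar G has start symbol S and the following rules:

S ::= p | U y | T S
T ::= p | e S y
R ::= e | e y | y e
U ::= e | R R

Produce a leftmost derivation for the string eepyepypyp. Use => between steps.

S => TS => eSyS => eTSyS => eeSySyS => eepySyS => eepyTSyS => eepyeSySyS => eepyepySyS => eepyepypyS => eepyepypyp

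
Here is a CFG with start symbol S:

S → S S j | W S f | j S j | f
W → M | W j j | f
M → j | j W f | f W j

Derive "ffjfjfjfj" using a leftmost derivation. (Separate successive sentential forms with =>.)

S => SSj   [S → S S j]
SSj => SSjSj   [S → S S j]
SSjSj => SSjSjSj   [S → S S j]
SSjSjSj => SSjSjSjSj   [S → S S j]
SSjSjSjSj => fSjSjSjSj   [S → f]
fSjSjSjSj => ffjSjSjSj   [S → f]
ffjSjSjSj => ffjfjSjSj   [S → f]
ffjfjSjSj => ffjfjfjSj   [S → f]
ffjfjfjSj => ffjfjfjfj   [S → f]

S => SSj => SSjSj => SSjSjSj => SSjSjSjSj => fSjSjSjSj => ffjSjSjSj => ffjfjSjSj => ffjfjfjSj => ffjfjfjfj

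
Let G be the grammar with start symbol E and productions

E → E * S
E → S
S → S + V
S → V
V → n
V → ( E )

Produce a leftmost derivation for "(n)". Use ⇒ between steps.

E ⇒ S ⇒ V ⇒ (E) ⇒ (S) ⇒ (V) ⇒ (n)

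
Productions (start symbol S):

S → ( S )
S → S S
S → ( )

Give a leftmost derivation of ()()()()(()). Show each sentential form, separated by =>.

S => SS   [S → S S]
SS => SSS   [S → S S]
SSS => ()SS   [S → ( )]
()SS => ()SSS   [S → S S]
()SSS => ()()SS   [S → ( )]
()()SS => ()()()S   [S → ( )]
()()()S => ()()()SS   [S → S S]
()()()SS => ()()()()S   [S → ( )]
()()()()S => ()()()()(S)   [S → ( S )]
()()()()(S) => ()()()()(())   [S → ( )]

S=>SS=>SSS=>()SS=>()SSS=>()()SS=>()()()S=>()()()SS=>()()()()S=>()()()()(S)=>()()()()(())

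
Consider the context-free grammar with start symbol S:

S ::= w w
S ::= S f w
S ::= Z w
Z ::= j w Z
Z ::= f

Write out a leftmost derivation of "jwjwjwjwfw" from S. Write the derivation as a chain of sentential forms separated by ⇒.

S⇒Zw⇒jwZw⇒jwjwZw⇒jwjwjwZw⇒jwjwjwjwZw⇒jwjwjwjwfw

S ⇒ Zw   [S ::= Z w]
Zw ⇒ jwZw   [Z ::= j w Z]
jwZw ⇒ jwjwZw   [Z ::= j w Z]
jwjwZw ⇒ jwjwjwZw   [Z ::= j w Z]
jwjwjwZw ⇒ jwjwjwjwZw   [Z ::= j w Z]
jwjwjwjwZw ⇒ jwjwjwjwfw   [Z ::= f]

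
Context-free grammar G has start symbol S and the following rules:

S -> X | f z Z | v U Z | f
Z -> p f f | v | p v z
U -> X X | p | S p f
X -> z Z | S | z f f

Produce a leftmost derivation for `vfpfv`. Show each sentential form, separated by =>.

S => vUZ => vSpfZ => vfpfZ => vfpfv

S => vUZ   [S -> v U Z]
vUZ => vSpfZ   [U -> S p f]
vSpfZ => vfpfZ   [S -> f]
vfpfZ => vfpfv   [Z -> v]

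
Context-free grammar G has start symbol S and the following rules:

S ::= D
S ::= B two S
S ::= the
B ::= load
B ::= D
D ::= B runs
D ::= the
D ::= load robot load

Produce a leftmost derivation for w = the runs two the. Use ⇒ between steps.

S ⇒ B two S ⇒ D two S ⇒ B runs two S ⇒ D runs two S ⇒ the runs two S ⇒ the runs two D ⇒ the runs two the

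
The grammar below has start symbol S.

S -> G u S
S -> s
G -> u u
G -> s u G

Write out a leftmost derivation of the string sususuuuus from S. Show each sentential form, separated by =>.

S=>GuS=>suGuS=>susuGuS=>sususuGuS=>sususuuuuS=>sususuuuus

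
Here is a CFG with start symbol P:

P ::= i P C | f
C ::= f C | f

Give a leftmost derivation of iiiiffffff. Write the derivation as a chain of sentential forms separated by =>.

P => iPC => iiPCC => iiiPCCC => iiiiPCCCC => iiiifCCCC => iiiiffCCCC => iiiifffCCC => iiiiffffCC => iiiifffffC => iiiiffffff

P => iPC   [P ::= i P C]
iPC => iiPCC   [P ::= i P C]
iiPCC => iiiPCCC   [P ::= i P C]
iiiPCCC => iiiiPCCCC   [P ::= i P C]
iiiiPCCCC => iiiifCCCC   [P ::= f]
iiiifCCCC => iiiiffCCCC   [C ::= f C]
iiiiffCCCC => iiiifffCCC   [C ::= f]
iiiifffCCC => iiiiffffCC   [C ::= f]
iiiiffffCC => iiiifffffC   [C ::= f]
iiiifffffC => iiiiffffff   [C ::= f]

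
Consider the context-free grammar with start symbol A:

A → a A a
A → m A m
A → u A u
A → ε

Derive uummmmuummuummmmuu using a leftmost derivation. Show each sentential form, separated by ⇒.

A ⇒ uAu   [A → u A u]
uAu ⇒ uuAuu   [A → u A u]
uuAuu ⇒ uumAmuu   [A → m A m]
uumAmuu ⇒ uummAmmuu   [A → m A m]
uummAmmuu ⇒ uummmAmmmuu   [A → m A m]
uummmAmmmuu ⇒ uummmmAmmmmuu   [A → m A m]
uummmmAmmmmuu ⇒ uummmmuAummmmuu   [A → u A u]
uummmmuAummmmuu ⇒ uummmmuuAuummmmuu   [A → u A u]
uummmmuuAuummmmuu ⇒ uummmmuumAmuummmmuu   [A → m A m]
uummmmuumAmuummmmuu ⇒ uummmmuummuummmmuu   [A → ε]

A⇒uAu⇒uuAuu⇒uumAmuu⇒uummAmmuu⇒uummmAmmmuu⇒uummmmAmmmmuu⇒uummmmuAummmmuu⇒uummmmuuAuummmmuu⇒uummmmuumAmuummmmuu⇒uummmmuummuummmmuu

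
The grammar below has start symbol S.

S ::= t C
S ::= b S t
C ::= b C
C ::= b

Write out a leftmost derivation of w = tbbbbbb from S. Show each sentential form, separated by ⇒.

S⇒tC⇒tbC⇒tbbC⇒tbbbC⇒tbbbbC⇒tbbbbbC⇒tbbbbbb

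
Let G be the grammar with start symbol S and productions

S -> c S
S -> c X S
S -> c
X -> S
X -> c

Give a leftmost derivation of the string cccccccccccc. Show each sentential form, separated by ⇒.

S⇒cXS⇒cSS⇒ccSS⇒cccXSS⇒cccSSS⇒ccccXSSS⇒cccccSSS⇒ccccccXSSS⇒cccccccSSS⇒ccccccccSS⇒cccccccccSS⇒ccccccccccSS⇒cccccccccccS⇒cccccccccccc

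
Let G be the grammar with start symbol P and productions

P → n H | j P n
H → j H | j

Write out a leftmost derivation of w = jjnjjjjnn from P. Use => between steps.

P => jPn => jjPnn => jjnHnn => jjnjHnn => jjnjjHnn => jjnjjjHnn => jjnjjjjnn

P => jPn   [P → j P n]
jPn => jjPnn   [P → j P n]
jjPnn => jjnHnn   [P → n H]
jjnHnn => jjnjHnn   [H → j H]
jjnjHnn => jjnjjHnn   [H → j H]
jjnjjHnn => jjnjjjHnn   [H → j H]
jjnjjjHnn => jjnjjjjnn   [H → j]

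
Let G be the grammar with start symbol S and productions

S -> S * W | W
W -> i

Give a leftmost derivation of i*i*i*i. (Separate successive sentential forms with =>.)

S => S*W => S*W*W => S*W*W*W => W*W*W*W => i*W*W*W => i*i*W*W => i*i*i*W => i*i*i*i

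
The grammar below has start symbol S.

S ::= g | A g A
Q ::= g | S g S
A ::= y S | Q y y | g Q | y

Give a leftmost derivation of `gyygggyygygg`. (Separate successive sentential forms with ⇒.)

S ⇒ AgA ⇒ QyygA ⇒ gyygA ⇒ gyyggQ ⇒ gyyggSgS ⇒ gyyggAgAgS ⇒ gyyggQyygAgS ⇒ gyygggyygAgS ⇒ gyygggyygygS ⇒ gyygggyygygg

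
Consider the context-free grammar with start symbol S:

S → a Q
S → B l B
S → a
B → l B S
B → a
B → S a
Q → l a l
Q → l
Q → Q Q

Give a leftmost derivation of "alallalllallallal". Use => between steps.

S => aQ => aQQ => aQQQ => alalQQ => alalQQQ => alalQQQQ => alallalQQQ => alallallQQ => alallalllalQ => alallalllalQQ => alallalllallalQ => alallalllallallal

S => aQ   [S → a Q]
aQ => aQQ   [Q → Q Q]
aQQ => aQQQ   [Q → Q Q]
aQQQ => alalQQ   [Q → l a l]
alalQQ => alalQQQ   [Q → Q Q]
alalQQQ => alalQQQQ   [Q → Q Q]
alalQQQQ => alallalQQQ   [Q → l a l]
alallalQQQ => alallallQQ   [Q → l]
alallallQQ => alallalllalQ   [Q → l a l]
alallalllalQ => alallalllalQQ   [Q → Q Q]
alallalllalQQ => alallalllallalQ   [Q → l a l]
alallalllallalQ => alallalllallallal   [Q → l a l]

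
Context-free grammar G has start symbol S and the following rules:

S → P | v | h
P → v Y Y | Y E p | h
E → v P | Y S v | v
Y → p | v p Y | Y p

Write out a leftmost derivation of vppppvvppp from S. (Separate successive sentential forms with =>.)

S => P => YEp => vpYEp => vpYpEp => vpYppEp => vppppEp => vppppvPp => vppppvvYYp => vppppvvpYp => vppppvvppp

S => P   [S → P]
P => YEp   [P → Y E p]
YEp => vpYEp   [Y → v p Y]
vpYEp => vpYpEp   [Y → Y p]
vpYpEp => vpYppEp   [Y → Y p]
vpYppEp => vppppEp   [Y → p]
vppppEp => vppppvPp   [E → v P]
vppppvPp => vppppvvYYp   [P → v Y Y]
vppppvvYYp => vppppvvpYp   [Y → p]
vppppvvpYp => vppppvvppp   [Y → p]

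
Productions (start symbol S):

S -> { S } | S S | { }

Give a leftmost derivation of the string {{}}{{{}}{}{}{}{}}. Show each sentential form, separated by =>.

S=>SS=>{S}S=>{{}}S=>{{}}{S}=>{{}}{SS}=>{{}}{SSS}=>{{}}{SSSS}=>{{}}{SSSSS}=>{{}}{{S}SSSS}=>{{}}{{{}}SSSS}=>{{}}{{{}}{}SSS}=>{{}}{{{}}{}{}SS}=>{{}}{{{}}{}{}{}S}=>{{}}{{{}}{}{}{}{}}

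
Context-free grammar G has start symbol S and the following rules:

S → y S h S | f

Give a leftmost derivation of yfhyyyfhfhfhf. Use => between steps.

S => yShS   [S → y S h S]
yShS => yfhS   [S → f]
yfhS => yfhyShS   [S → y S h S]
yfhyShS => yfhyyShShS   [S → y S h S]
yfhyyShShS => yfhyyyShShShS   [S → y S h S]
yfhyyyShShShS => yfhyyyfhShShS   [S → f]
yfhyyyfhShShS => yfhyyyfhfhShS   [S → f]
yfhyyyfhfhShS => yfhyyyfhfhfhS   [S → f]
yfhyyyfhfhfhS => yfhyyyfhfhfhf   [S → f]

S=>yShS=>yfhS=>yfhyShS=>yfhyyShShS=>yfhyyyShShShS=>yfhyyyfhShShS=>yfhyyyfhfhShS=>yfhyyyfhfhfhS=>yfhyyyfhfhfhf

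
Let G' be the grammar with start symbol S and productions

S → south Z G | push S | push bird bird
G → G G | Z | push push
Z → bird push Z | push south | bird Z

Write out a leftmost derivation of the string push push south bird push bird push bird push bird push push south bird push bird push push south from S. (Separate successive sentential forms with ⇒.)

S ⇒ push S ⇒ push push S ⇒ push push south Z G ⇒ push push south bird push Z G ⇒ push push south bird push bird push Z G ⇒ push push south bird push bird push bird push Z G ⇒ push push south bird push bird push bird push bird push Z G ⇒ push push south bird push bird push bird push bird push push south G ⇒ push push south bird push bird push bird push bird push push south Z ⇒ push push south bird push bird push bird push bird push push south bird push Z ⇒ push push south bird push bird push bird push bird push push south bird push bird push Z ⇒ push push south bird push bird push bird push bird push push south bird push bird push push south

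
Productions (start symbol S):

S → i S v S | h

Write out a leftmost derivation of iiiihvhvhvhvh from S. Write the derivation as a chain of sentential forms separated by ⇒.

S ⇒ iSvS ⇒ iiSvSvS ⇒ iiiSvSvSvS ⇒ iiiiSvSvSvSvS ⇒ iiiihvSvSvSvS ⇒ iiiihvhvSvSvS ⇒ iiiihvhvhvSvS ⇒ iiiihvhvhvhvS ⇒ iiiihvhvhvhvh

S ⇒ iSvS   [S → i S v S]
iSvS ⇒ iiSvSvS   [S → i S v S]
iiSvSvS ⇒ iiiSvSvSvS   [S → i S v S]
iiiSvSvSvS ⇒ iiiiSvSvSvSvS   [S → i S v S]
iiiiSvSvSvSvS ⇒ iiiihvSvSvSvS   [S → h]
iiiihvSvSvSvS ⇒ iiiihvhvSvSvS   [S → h]
iiiihvhvSvSvS ⇒ iiiihvhvhvSvS   [S → h]
iiiihvhvhvSvS ⇒ iiiihvhvhvhvS   [S → h]
iiiihvhvhvhvS ⇒ iiiihvhvhvhvh   [S → h]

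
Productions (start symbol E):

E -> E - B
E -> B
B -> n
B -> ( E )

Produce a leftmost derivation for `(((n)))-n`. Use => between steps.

E=>E-B=>B-B=>(E)-B=>(B)-B=>((E))-B=>((B))-B=>(((E)))-B=>(((B)))-B=>(((n)))-B=>(((n)))-n

E => E-B   [E -> E - B]
E-B => B-B   [E -> B]
B-B => (E)-B   [B -> ( E )]
(E)-B => (B)-B   [E -> B]
(B)-B => ((E))-B   [B -> ( E )]
((E))-B => ((B))-B   [E -> B]
((B))-B => (((E)))-B   [B -> ( E )]
(((E)))-B => (((B)))-B   [E -> B]
(((B)))-B => (((n)))-B   [B -> n]
(((n)))-B => (((n)))-n   [B -> n]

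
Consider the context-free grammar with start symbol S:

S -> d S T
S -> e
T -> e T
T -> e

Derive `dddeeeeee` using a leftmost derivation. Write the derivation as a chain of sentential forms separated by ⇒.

S ⇒ dST ⇒ ddSTT ⇒ dddSTTT ⇒ dddeTTT ⇒ dddeeTTT ⇒ dddeeeTTT ⇒ dddeeeeTT ⇒ dddeeeeeT ⇒ dddeeeeee

S ⇒ dST   [S -> d S T]
dST ⇒ ddSTT   [S -> d S T]
ddSTT ⇒ dddSTTT   [S -> d S T]
dddSTTT ⇒ dddeTTT   [S -> e]
dddeTTT ⇒ dddeeTTT   [T -> e T]
dddeeTTT ⇒ dddeeeTTT   [T -> e T]
dddeeeTTT ⇒ dddeeeeTT   [T -> e]
dddeeeeTT ⇒ dddeeeeeT   [T -> e]
dddeeeeeT ⇒ dddeeeeee   [T -> e]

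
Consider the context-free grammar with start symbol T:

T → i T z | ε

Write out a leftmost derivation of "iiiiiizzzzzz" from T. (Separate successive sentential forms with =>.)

T => iTz => iiTzz => iiiTzzz => iiiiTzzzz => iiiiiTzzzzz => iiiiiiTzzzzzz => iiiiiizzzzzz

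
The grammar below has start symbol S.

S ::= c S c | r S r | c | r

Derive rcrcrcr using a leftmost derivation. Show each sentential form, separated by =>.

S => rSr => rcScr => rcrSrcr => rcrcrcr

S => rSr   [S ::= r S r]
rSr => rcScr   [S ::= c S c]
rcScr => rcrSrcr   [S ::= r S r]
rcrSrcr => rcrcrcr   [S ::= c]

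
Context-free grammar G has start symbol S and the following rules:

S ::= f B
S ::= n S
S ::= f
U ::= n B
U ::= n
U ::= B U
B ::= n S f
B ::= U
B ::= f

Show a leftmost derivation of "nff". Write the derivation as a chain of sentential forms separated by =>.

S=>nS=>nfB=>nff

S => nS   [S ::= n S]
nS => nfB   [S ::= f B]
nfB => nff   [B ::= f]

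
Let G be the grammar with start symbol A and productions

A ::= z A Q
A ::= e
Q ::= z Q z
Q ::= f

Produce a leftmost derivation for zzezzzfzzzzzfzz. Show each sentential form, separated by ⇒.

A ⇒ zAQ ⇒ zzAQQ ⇒ zzeQQ ⇒ zzezQzQ ⇒ zzezzQzzQ ⇒ zzezzzQzzzQ ⇒ zzezzzfzzzQ ⇒ zzezzzfzzzzQz ⇒ zzezzzfzzzzzQzz ⇒ zzezzzfzzzzzfzz

A ⇒ zAQ   [A ::= z A Q]
zAQ ⇒ zzAQQ   [A ::= z A Q]
zzAQQ ⇒ zzeQQ   [A ::= e]
zzeQQ ⇒ zzezQzQ   [Q ::= z Q z]
zzezQzQ ⇒ zzezzQzzQ   [Q ::= z Q z]
zzezzQzzQ ⇒ zzezzzQzzzQ   [Q ::= z Q z]
zzezzzQzzzQ ⇒ zzezzzfzzzQ   [Q ::= f]
zzezzzfzzzQ ⇒ zzezzzfzzzzQz   [Q ::= z Q z]
zzezzzfzzzzQz ⇒ zzezzzfzzzzzQzz   [Q ::= z Q z]
zzezzzfzzzzzQzz ⇒ zzezzzfzzzzzfzz   [Q ::= f]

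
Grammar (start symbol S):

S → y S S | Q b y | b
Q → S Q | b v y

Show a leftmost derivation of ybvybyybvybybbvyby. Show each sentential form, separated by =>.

S => ySS   [S → y S S]
ySS => yQbyS   [S → Q b y]
yQbyS => ybvybyS   [Q → b v y]
ybvybyS => ybvybyQby   [S → Q b y]
ybvybyQby => ybvybySQby   [Q → S Q]
ybvybySQby => ybvybyySSQby   [S → y S S]
ybvybyySSQby => ybvybyyQbySQby   [S → Q b y]
ybvybyyQbySQby => ybvybyybvybySQby   [Q → b v y]
ybvybyybvybySQby => ybvybyybvybybQby   [S → b]
ybvybyybvybybQby => ybvybyybvybybbvyby   [Q → b v y]

S => ySS => yQbyS => ybvybyS => ybvybyQby => ybvybySQby => ybvybyySSQby => ybvybyyQbySQby => ybvybyybvybySQby => ybvybyybvybybQby => ybvybyybvybybbvyby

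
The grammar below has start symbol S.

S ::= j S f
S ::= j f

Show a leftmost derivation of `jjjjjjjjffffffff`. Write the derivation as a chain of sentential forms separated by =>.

S => jSf => jjSff => jjjSfff => jjjjSffff => jjjjjSfffff => jjjjjjSffffff => jjjjjjjSfffffff => jjjjjjjjffffffff

S => jSf   [S ::= j S f]
jSf => jjSff   [S ::= j S f]
jjSff => jjjSfff   [S ::= j S f]
jjjSfff => jjjjSffff   [S ::= j S f]
jjjjSffff => jjjjjSfffff   [S ::= j S f]
jjjjjSfffff => jjjjjjSffffff   [S ::= j S f]
jjjjjjSffffff => jjjjjjjSfffffff   [S ::= j S f]
jjjjjjjSfffffff => jjjjjjjjffffffff   [S ::= j f]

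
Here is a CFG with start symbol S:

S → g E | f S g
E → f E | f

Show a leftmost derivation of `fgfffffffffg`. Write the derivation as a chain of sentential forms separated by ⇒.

S ⇒ fSg ⇒ fgEg ⇒ fgfEg ⇒ fgffEg ⇒ fgfffEg ⇒ fgffffEg ⇒ fgfffffEg ⇒ fgffffffEg ⇒ fgfffffffEg ⇒ fgffffffffEg ⇒ fgfffffffffg

S ⇒ fSg   [S → f S g]
fSg ⇒ fgEg   [S → g E]
fgEg ⇒ fgfEg   [E → f E]
fgfEg ⇒ fgffEg   [E → f E]
fgffEg ⇒ fgfffEg   [E → f E]
fgfffEg ⇒ fgffffEg   [E → f E]
fgffffEg ⇒ fgfffffEg   [E → f E]
fgfffffEg ⇒ fgffffffEg   [E → f E]
fgffffffEg ⇒ fgfffffffEg   [E → f E]
fgfffffffEg ⇒ fgffffffffEg   [E → f E]
fgffffffffEg ⇒ fgfffffffffg   [E → f]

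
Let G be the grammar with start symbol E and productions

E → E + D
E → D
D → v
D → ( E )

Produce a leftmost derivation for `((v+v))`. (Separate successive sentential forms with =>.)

E=>D=>(E)=>(D)=>((E))=>((E+D))=>((D+D))=>((v+D))=>((v+v))

E => D   [E → D]
D => (E)   [D → ( E )]
(E) => (D)   [E → D]
(D) => ((E))   [D → ( E )]
((E)) => ((E+D))   [E → E + D]
((E+D)) => ((D+D))   [E → D]
((D+D)) => ((v+D))   [D → v]
((v+D)) => ((v+v))   [D → v]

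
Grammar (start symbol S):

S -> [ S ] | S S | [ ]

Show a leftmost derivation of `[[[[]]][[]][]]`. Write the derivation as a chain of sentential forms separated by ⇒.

S⇒[S]⇒[SS]⇒[SSS]⇒[[S]SS]⇒[[[S]]SS]⇒[[[[]]]SS]⇒[[[[]]][S]S]⇒[[[[]]][[]]S]⇒[[[[]]][[]][]]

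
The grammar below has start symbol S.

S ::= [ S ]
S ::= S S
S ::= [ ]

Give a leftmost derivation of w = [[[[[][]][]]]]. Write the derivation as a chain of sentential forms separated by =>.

S=>[S]=>[[S]]=>[[[S]]]=>[[[SS]]]=>[[[[S]S]]]=>[[[[SS]S]]]=>[[[[[]S]S]]]=>[[[[[][]]S]]]=>[[[[[][]][]]]]

S => [S]   [S ::= [ S ]]
[S] => [[S]]   [S ::= [ S ]]
[[S]] => [[[S]]]   [S ::= [ S ]]
[[[S]]] => [[[SS]]]   [S ::= S S]
[[[SS]]] => [[[[S]S]]]   [S ::= [ S ]]
[[[[S]S]]] => [[[[SS]S]]]   [S ::= S S]
[[[[SS]S]]] => [[[[[]S]S]]]   [S ::= [ ]]
[[[[[]S]S]]] => [[[[[][]]S]]]   [S ::= [ ]]
[[[[[][]]S]]] => [[[[[][]][]]]]   [S ::= [ ]]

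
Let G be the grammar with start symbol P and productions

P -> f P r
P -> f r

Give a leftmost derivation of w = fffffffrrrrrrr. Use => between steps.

P => fPr   [P -> f P r]
fPr => ffPrr   [P -> f P r]
ffPrr => fffPrrr   [P -> f P r]
fffPrrr => ffffPrrrr   [P -> f P r]
ffffPrrrr => fffffPrrrrr   [P -> f P r]
fffffPrrrrr => ffffffPrrrrrr   [P -> f P r]
ffffffPrrrrrr => fffffffrrrrrrr   [P -> f r]

P=>fPr=>ffPrr=>fffPrrr=>ffffPrrrr=>fffffPrrrrr=>ffffffPrrrrrr=>fffffffrrrrrrr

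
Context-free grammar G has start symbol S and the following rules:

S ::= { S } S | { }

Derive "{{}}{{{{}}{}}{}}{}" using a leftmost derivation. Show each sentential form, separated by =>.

S => {S}S => {{}}S => {{}}{S}S => {{}}{{S}S}S => {{}}{{{S}S}S}S => {{}}{{{{}}S}S}S => {{}}{{{{}}{}}S}S => {{}}{{{{}}{}}{}}S => {{}}{{{{}}{}}{}}{}

S => {S}S   [S ::= { S } S]
{S}S => {{}}S   [S ::= { }]
{{}}S => {{}}{S}S   [S ::= { S } S]
{{}}{S}S => {{}}{{S}S}S   [S ::= { S } S]
{{}}{{S}S}S => {{}}{{{S}S}S}S   [S ::= { S } S]
{{}}{{{S}S}S}S => {{}}{{{{}}S}S}S   [S ::= { }]
{{}}{{{{}}S}S}S => {{}}{{{{}}{}}S}S   [S ::= { }]
{{}}{{{{}}{}}S}S => {{}}{{{{}}{}}{}}S   [S ::= { }]
{{}}{{{{}}{}}{}}S => {{}}{{{{}}{}}{}}{}   [S ::= { }]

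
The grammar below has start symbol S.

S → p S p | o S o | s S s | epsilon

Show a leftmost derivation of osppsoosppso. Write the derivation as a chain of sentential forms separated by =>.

S => oSo   [S → o S o]
oSo => osSso   [S → s S s]
osSso => ospSpso   [S → p S p]
ospSpso => osppSppso   [S → p S p]
osppSppso => osppsSsppso   [S → s S s]
osppsSsppso => osppsoSosppso   [S → o S o]
osppsoSosppso => osppsoosppso   [S → epsilon]

S=>oSo=>osSso=>ospSpso=>osppSppso=>osppsSsppso=>osppsoSosppso=>osppsoosppso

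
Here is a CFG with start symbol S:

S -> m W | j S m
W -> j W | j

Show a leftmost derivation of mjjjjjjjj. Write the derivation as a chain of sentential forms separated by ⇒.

S ⇒ mW ⇒ mjW ⇒ mjjW ⇒ mjjjW ⇒ mjjjjW ⇒ mjjjjjW ⇒ mjjjjjjW ⇒ mjjjjjjjW ⇒ mjjjjjjjj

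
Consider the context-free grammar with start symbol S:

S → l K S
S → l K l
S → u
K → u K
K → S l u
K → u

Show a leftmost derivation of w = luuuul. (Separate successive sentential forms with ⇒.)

S ⇒ lKl ⇒ luKl ⇒ luuKl ⇒ luuuKl ⇒ luuuul

S ⇒ lKl   [S → l K l]
lKl ⇒ luKl   [K → u K]
luKl ⇒ luuKl   [K → u K]
luuKl ⇒ luuuKl   [K → u K]
luuuKl ⇒ luuuul   [K → u]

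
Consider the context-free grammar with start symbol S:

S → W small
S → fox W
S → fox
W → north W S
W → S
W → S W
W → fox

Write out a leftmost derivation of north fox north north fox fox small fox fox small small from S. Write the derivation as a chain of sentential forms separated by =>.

S => W small => north W S small => north S S small => north fox W S small => north fox north W S S small => north fox north north W S S S small => north fox north north fox S S S small => north fox north north fox W small S S small => north fox north north fox S small S S small => north fox north north fox fox small S S small => north fox north north fox fox small fox S small => north fox north north fox fox small fox W small small => north fox north north fox fox small fox S small small => north fox north north fox fox small fox fox small small

S => W small   [S → W small]
W small => north W S small   [W → north W S]
north W S small => north S S small   [W → S]
north S S small => north fox W S small   [S → fox W]
north fox W S small => north fox north W S S small   [W → north W S]
north fox north W S S small => north fox north north W S S S small   [W → north W S]
north fox north north W S S S small => north fox north north fox S S S small   [W → fox]
north fox north north fox S S S small => north fox north north fox W small S S small   [S → W small]
north fox north north fox W small S S small => north fox north north fox S small S S small   [W → S]
north fox north north fox S small S S small => north fox north north fox fox small S S small   [S → fox]
north fox north north fox fox small S S small => north fox north north fox fox small fox S small   [S → fox]
north fox north north fox fox small fox S small => north fox north north fox fox small fox W small small   [S → W small]
north fox north north fox fox small fox W small small => north fox north north fox fox small fox S small small   [W → S]
north fox north north fox fox small fox S small small => north fox north north fox fox small fox fox small small   [S → fox]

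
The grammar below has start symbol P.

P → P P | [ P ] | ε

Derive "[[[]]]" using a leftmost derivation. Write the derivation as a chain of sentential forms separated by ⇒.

P⇒PP⇒PPP⇒[P]PP⇒[PP]PP⇒[PPP]PP⇒[[P]PP]PP⇒[[[P]]PP]PP⇒[[[]]PP]PP⇒[[[]]P]PP⇒[[[]]]PP⇒[[[]]]P⇒[[[]]]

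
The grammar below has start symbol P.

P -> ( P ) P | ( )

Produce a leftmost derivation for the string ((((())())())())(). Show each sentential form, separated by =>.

P=>(P)P=>((P)P)P=>(((P)P)P)P=>((((P)P)P)P)P=>((((())P)P)P)P=>((((())())P)P)P=>((((())())())P)P=>((((())())())())P=>((((())())())())()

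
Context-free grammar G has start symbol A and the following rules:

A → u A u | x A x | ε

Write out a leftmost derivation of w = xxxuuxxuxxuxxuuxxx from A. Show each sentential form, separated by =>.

A => xAx => xxAxx => xxxAxxx => xxxuAuxxx => xxxuuAuuxxx => xxxuuxAxuuxxx => xxxuuxxAxxuuxxx => xxxuuxxuAuxxuuxxx => xxxuuxxuxAxuxxuuxxx => xxxuuxxuxxuxxuuxxx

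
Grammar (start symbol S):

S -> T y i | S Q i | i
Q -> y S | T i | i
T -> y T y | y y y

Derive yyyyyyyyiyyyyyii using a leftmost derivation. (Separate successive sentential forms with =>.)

S => SQi => TyiQi => yTyyiQi => yyTyyyiQi => yyyyyyyyiQi => yyyyyyyyiySi => yyyyyyyyiyTyii => yyyyyyyyiyyyyyii

S => SQi   [S -> S Q i]
SQi => TyiQi   [S -> T y i]
TyiQi => yTyyiQi   [T -> y T y]
yTyyiQi => yyTyyyiQi   [T -> y T y]
yyTyyyiQi => yyyyyyyyiQi   [T -> y y y]
yyyyyyyyiQi => yyyyyyyyiySi   [Q -> y S]
yyyyyyyyiySi => yyyyyyyyiyTyii   [S -> T y i]
yyyyyyyyiyTyii => yyyyyyyyiyyyyyii   [T -> y y y]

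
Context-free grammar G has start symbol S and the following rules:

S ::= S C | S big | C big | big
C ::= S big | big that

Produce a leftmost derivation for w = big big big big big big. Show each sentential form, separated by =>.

S => C big   [S ::= C big]
C big => S big big   [C ::= S big]
S big big => C big big big   [S ::= C big]
C big big big => S big big big big   [C ::= S big]
S big big big big => S big big big big big   [S ::= S big]
S big big big big big => big big big big big big   [S ::= big]

S => C big => S big big => C big big big => S big big big big => S big big big big big => big big big big big big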